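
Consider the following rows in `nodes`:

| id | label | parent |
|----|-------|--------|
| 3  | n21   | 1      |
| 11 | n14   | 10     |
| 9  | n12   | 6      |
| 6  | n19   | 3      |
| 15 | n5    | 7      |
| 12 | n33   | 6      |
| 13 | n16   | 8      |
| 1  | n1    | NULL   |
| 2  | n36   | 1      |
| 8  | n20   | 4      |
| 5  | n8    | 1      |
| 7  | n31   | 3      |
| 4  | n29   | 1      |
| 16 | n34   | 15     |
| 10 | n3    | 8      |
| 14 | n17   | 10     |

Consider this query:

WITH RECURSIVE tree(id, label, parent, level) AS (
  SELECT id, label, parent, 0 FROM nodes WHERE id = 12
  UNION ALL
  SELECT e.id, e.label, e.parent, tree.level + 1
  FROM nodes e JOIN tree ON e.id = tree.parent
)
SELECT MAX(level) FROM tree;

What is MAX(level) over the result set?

Base: id=12 (n33), parent=6, level 0.
Iteration 1: join on id=6 -> n19 (id 6, parent=3, level 1).
Iteration 2: join on id=3 -> n21 (id 3, parent=1, level 2).
Iteration 3: join on id=1 -> n1 (id 1, parent=NULL, level 3).
Iteration 4: parent is NULL; no match; recursion stops.
level values: 0, 1, 2, 3; the maximum is 3.

3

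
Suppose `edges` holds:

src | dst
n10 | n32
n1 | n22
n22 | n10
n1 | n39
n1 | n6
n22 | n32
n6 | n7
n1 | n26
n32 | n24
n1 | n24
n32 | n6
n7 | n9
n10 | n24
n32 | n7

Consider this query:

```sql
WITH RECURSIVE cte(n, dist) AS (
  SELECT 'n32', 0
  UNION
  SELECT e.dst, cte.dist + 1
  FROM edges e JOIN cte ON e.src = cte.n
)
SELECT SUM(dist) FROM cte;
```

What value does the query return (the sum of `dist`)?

10

Base: (n32, dist=0).
Iteration 1: edges from {n32} -> (n24, dist=1), (n6, dist=1), (n7, dist=1).
Iteration 2: edges from {n24,n6,n7} -> (n7, dist=2), (n9, dist=2).
Iteration 3: edges from {n7,n9} -> (n9, dist=3).
Iteration 4: no outgoing edges from {n9}; recursion stops.
SUM(dist) = 0 + 1 + 1 + 1 + 2 + 2 + 3 = 10.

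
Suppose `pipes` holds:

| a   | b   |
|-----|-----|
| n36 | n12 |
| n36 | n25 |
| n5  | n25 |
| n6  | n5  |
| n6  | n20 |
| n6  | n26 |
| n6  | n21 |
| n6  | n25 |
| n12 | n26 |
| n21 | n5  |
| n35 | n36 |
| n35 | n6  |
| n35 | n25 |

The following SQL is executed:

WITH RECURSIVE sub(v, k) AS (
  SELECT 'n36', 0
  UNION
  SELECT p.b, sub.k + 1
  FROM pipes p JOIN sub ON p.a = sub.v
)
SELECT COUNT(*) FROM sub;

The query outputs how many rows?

4

Base: (n36, k=0).
Iteration 1: edges from {n36} -> (n12, k=1), (n25, k=1).
Iteration 2: edges from {n12,n25} -> (n26, k=2).
Iteration 3: no outgoing edges from {n26}; recursion stops.
Total rows emitted: 4.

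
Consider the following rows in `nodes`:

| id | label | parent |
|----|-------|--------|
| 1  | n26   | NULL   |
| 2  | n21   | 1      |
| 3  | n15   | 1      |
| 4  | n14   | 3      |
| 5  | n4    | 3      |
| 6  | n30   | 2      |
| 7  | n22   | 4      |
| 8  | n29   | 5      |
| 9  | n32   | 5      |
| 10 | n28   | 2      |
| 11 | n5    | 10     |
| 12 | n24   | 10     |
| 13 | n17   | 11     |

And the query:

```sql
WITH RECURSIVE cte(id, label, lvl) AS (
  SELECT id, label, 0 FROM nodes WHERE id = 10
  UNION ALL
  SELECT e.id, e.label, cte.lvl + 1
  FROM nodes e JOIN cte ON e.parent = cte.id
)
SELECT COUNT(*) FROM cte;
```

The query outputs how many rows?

Base: id=10 (n28) at lvl 0.
Iteration 1: rows with parent in {10} -> n5 (id 11, lvl 1), n24 (id 12, lvl 1).
Iteration 2: rows with parent in {11,12} -> n17 (id 13, lvl 2).
Iteration 3: no rows with parent in {13}; recursion stops.
Total rows emitted: 4.

4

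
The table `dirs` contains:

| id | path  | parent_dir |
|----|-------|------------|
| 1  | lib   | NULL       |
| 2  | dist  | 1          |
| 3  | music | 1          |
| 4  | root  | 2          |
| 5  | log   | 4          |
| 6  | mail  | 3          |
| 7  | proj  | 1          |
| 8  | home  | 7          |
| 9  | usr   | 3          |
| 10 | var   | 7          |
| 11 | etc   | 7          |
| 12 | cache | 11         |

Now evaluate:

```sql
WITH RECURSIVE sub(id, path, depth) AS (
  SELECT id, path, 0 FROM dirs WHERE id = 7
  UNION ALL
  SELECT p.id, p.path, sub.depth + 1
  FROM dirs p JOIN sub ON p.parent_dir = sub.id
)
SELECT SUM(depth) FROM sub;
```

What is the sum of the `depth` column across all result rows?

Base: id=7 (proj) at depth 0.
Iteration 1: rows with parent_dir in {7} -> home (id 8, depth 1), var (id 10, depth 1), etc (id 11, depth 1).
Iteration 2: rows with parent_dir in {8,10,11} -> cache (id 12, depth 2).
Iteration 3: no rows with parent_dir in {12}; recursion stops.
SUM(depth) = 0 + 1 + 1 + 1 + 2 = 5.

5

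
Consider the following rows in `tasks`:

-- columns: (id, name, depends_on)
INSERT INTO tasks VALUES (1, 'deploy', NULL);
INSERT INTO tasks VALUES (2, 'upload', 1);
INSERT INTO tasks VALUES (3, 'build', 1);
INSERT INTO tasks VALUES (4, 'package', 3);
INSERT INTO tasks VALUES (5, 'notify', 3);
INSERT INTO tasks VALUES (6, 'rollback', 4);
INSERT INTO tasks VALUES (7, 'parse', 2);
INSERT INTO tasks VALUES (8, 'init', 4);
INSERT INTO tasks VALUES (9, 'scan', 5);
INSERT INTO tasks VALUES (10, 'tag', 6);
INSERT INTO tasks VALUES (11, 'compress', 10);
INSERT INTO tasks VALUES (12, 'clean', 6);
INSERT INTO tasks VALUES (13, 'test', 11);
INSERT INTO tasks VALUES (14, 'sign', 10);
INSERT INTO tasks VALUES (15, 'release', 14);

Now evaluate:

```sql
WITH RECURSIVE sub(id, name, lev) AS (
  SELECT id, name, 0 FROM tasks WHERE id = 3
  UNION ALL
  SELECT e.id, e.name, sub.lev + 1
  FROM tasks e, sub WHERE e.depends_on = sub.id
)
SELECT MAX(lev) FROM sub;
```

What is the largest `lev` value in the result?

Base: id=3 (build) at lev 0.
Iteration 1: rows with depends_on in {3} -> package (id 4, lev 1), notify (id 5, lev 1).
Iteration 2: rows with depends_on in {4,5} -> rollback (id 6, lev 2), init (id 8, lev 2), scan (id 9, lev 2).
Iteration 3: rows with depends_on in {6,8,9} -> tag (id 10, lev 3), clean (id 12, lev 3).
Iteration 4: rows with depends_on in {10,12} -> compress (id 11, lev 4), sign (id 14, lev 4).
Iteration 5: rows with depends_on in {11,14} -> test (id 13, lev 5), release (id 15, lev 5).
Iteration 6: no rows with depends_on in {13,15}; recursion stops.
lev values: 0, 1, 1, 2, 2, 2, 3, 3, 4, 4, 5, 5; the maximum is 5.

5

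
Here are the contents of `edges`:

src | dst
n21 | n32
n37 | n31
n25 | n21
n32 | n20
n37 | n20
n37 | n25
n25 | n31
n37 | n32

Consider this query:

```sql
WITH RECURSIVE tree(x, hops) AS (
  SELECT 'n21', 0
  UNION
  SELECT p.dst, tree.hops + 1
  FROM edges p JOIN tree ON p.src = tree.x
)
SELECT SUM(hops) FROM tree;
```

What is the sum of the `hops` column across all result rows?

Base: (n21, hops=0).
Iteration 1: edges from {n21} -> (n32, hops=1).
Iteration 2: edges from {n32} -> (n20, hops=2).
Iteration 3: no outgoing edges from {n20}; recursion stops.
SUM(hops) = 0 + 1 + 2 = 3.

3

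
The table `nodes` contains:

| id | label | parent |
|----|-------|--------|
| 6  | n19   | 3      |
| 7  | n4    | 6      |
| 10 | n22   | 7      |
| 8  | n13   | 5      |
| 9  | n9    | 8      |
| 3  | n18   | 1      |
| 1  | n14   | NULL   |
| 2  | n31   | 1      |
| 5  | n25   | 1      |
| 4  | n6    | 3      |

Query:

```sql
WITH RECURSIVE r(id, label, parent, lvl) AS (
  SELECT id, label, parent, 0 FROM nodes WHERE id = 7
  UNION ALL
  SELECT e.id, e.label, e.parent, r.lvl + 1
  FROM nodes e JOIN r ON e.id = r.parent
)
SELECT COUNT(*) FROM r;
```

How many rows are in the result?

Base: id=7 (n4), parent=6, lvl 0.
Iteration 1: join on id=6 -> n19 (id 6, parent=3, lvl 1).
Iteration 2: join on id=3 -> n18 (id 3, parent=1, lvl 2).
Iteration 3: join on id=1 -> n14 (id 1, parent=NULL, lvl 3).
Iteration 4: parent is NULL; no match; recursion stops.
Total rows emitted: 4.

4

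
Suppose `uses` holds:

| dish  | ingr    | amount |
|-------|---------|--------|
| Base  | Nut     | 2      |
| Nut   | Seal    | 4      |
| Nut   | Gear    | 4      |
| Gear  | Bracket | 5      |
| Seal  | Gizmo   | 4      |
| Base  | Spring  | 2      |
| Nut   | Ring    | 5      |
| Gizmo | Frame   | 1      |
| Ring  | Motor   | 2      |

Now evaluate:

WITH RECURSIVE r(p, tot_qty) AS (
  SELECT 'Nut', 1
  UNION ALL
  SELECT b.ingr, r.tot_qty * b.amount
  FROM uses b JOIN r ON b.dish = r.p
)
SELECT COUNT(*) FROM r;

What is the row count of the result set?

Base: (Nut, tot_qty=1).
Iteration 1: components of {Nut} -> Gear = 1*4 = 4, Ring = 1*5 = 5, Seal = 1*4 = 4.
Iteration 2: components of {Gear,Ring,Seal} -> Bracket = 4*5 = 20, Gizmo = 4*4 = 16, Motor = 5*2 = 10.
Iteration 3: components of {Bracket,Gizmo,Motor} -> Frame = 16*1 = 16.
Iteration 4: no further components; recursion stops.
Total rows emitted: 8.

8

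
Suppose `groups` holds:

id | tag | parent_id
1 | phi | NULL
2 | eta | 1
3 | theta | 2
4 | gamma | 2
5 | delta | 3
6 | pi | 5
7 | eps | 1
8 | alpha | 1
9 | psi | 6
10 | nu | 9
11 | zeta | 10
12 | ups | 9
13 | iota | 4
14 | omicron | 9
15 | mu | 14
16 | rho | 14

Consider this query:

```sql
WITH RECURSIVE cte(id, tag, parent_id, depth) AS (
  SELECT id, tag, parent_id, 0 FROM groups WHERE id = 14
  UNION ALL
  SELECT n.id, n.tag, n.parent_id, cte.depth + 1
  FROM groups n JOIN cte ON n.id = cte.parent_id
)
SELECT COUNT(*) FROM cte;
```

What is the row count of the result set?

7

Base: id=14 (omicron), parent_id=9, depth 0.
Iteration 1: join on id=9 -> psi (id 9, parent_id=6, depth 1).
Iteration 2: join on id=6 -> pi (id 6, parent_id=5, depth 2).
Iteration 3: join on id=5 -> delta (id 5, parent_id=3, depth 3).
Iteration 4: join on id=3 -> theta (id 3, parent_id=2, depth 4).
Iteration 5: join on id=2 -> eta (id 2, parent_id=1, depth 5).
Iteration 6: join on id=1 -> phi (id 1, parent_id=NULL, depth 6).
Iteration 7: parent_id is NULL; no match; recursion stops.
Total rows emitted: 7.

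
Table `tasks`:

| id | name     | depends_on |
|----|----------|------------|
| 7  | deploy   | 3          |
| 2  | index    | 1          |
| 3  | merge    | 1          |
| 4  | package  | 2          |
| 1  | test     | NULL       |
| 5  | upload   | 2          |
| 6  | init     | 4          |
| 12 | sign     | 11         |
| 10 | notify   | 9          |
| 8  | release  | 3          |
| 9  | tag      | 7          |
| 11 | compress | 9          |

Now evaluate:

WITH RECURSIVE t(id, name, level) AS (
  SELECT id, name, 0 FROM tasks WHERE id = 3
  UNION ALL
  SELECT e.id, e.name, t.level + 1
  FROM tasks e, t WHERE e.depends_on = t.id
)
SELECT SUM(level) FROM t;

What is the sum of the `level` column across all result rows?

14

Base: id=3 (merge) at level 0.
Iteration 1: rows with depends_on in {3} -> deploy (id 7, level 1), release (id 8, level 1).
Iteration 2: rows with depends_on in {7,8} -> tag (id 9, level 2).
Iteration 3: rows with depends_on in {9} -> notify (id 10, level 3), compress (id 11, level 3).
Iteration 4: rows with depends_on in {10,11} -> sign (id 12, level 4).
Iteration 5: no rows with depends_on in {12}; recursion stops.
SUM(level) = 0 + 1 + 1 + 2 + 3 + 3 + 4 = 14.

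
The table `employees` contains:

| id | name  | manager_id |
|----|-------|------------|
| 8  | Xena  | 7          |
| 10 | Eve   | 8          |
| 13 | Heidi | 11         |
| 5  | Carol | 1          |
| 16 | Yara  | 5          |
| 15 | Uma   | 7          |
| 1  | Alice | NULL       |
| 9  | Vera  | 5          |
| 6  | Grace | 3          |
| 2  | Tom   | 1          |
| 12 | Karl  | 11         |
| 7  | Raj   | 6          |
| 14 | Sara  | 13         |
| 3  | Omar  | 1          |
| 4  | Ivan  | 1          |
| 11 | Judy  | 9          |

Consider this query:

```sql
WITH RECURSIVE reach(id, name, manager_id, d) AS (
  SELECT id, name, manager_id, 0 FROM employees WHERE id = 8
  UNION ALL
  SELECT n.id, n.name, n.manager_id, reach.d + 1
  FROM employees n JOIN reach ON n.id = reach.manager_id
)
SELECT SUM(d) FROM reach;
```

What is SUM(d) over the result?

10

Base: id=8 (Xena), manager_id=7, d 0.
Iteration 1: join on id=7 -> Raj (id 7, manager_id=6, d 1).
Iteration 2: join on id=6 -> Grace (id 6, manager_id=3, d 2).
Iteration 3: join on id=3 -> Omar (id 3, manager_id=1, d 3).
Iteration 4: join on id=1 -> Alice (id 1, manager_id=NULL, d 4).
Iteration 5: manager_id is NULL; no match; recursion stops.
SUM(d) = 0 + 1 + 2 + 3 + 4 = 10.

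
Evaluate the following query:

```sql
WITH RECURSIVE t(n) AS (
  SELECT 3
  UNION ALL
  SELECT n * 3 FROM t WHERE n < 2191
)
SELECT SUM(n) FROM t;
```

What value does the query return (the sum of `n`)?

Base: n=3.
Iteration 1: 3 < 2191 holds -> n = 3 * 3 = 9.
Iteration 2: 9 < 2191 holds -> n = 9 * 3 = 27.
Iteration 3: 27 < 2191 holds -> n = 27 * 3 = 81.
Iteration 4: 81 < 2191 holds -> n = 81 * 3 = 243.
Iteration 5: 243 < 2191 holds -> n = 243 * 3 = 729.
Iteration 6: 729 < 2191 holds -> n = 729 * 3 = 2187.
Iteration 7: 2187 < 2191 holds -> n = 2187 * 3 = 6561.
Iteration 8: 6561 < 2191 fails; recursion stops.
SUM(n) = 3 + 9 + 27 + 81 + 243 + 729 + 2187 + 6561 = 9840.

9840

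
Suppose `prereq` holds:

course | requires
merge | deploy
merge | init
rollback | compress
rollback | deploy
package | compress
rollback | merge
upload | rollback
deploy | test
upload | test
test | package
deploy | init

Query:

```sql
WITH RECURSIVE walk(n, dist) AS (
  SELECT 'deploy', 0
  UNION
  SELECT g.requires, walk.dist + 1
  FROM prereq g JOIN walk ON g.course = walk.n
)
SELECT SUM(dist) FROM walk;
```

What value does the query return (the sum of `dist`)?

Base: (deploy, dist=0).
Iteration 1: edges from {deploy} -> (init, dist=1), (test, dist=1).
Iteration 2: edges from {init,test} -> (package, dist=2).
Iteration 3: edges from {package} -> (compress, dist=3).
Iteration 4: no outgoing edges from {compress}; recursion stops.
SUM(dist) = 0 + 1 + 1 + 2 + 3 = 7.

7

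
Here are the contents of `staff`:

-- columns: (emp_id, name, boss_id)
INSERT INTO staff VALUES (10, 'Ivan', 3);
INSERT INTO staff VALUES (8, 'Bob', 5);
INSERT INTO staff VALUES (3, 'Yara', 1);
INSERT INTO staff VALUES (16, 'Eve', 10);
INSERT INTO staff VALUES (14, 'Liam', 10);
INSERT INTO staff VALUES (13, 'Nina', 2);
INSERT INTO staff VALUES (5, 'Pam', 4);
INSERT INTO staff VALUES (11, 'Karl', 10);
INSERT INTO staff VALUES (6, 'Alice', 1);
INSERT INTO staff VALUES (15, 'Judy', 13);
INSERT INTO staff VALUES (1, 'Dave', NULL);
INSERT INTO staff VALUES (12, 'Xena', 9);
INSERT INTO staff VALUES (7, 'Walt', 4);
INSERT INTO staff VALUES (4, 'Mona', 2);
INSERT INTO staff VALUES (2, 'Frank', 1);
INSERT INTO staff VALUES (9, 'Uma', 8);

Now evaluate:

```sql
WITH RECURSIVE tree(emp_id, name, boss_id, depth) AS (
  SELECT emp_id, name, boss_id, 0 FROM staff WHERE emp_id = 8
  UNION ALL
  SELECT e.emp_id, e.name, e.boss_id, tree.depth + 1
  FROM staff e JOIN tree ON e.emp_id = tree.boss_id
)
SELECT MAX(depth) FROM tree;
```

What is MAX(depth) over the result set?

Base: emp_id=8 (Bob), boss_id=5, depth 0.
Iteration 1: join on emp_id=5 -> Pam (id 5, boss_id=4, depth 1).
Iteration 2: join on emp_id=4 -> Mona (id 4, boss_id=2, depth 2).
Iteration 3: join on emp_id=2 -> Frank (id 2, boss_id=1, depth 3).
Iteration 4: join on emp_id=1 -> Dave (id 1, boss_id=NULL, depth 4).
Iteration 5: boss_id is NULL; no match; recursion stops.
depth values: 0, 1, 2, 3, 4; the maximum is 4.

4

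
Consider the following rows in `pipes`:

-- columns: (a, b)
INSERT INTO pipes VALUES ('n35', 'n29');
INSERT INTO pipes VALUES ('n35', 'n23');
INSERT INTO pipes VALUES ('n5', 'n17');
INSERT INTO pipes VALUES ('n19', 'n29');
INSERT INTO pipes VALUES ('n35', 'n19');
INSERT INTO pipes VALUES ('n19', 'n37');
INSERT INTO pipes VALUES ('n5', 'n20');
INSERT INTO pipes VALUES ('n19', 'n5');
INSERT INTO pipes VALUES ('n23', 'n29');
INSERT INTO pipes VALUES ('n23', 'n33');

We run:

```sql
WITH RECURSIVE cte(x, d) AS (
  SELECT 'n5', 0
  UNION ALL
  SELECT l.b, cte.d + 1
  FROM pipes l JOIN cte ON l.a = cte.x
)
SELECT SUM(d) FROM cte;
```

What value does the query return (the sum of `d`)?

Base: (n5, d=0).
Iteration 1: edges from {n5} -> (n17, d=1), (n20, d=1).
Iteration 2: no outgoing edges from {n17,n20}; recursion stops.
SUM(d) = 0 + 1 + 1 = 2.

2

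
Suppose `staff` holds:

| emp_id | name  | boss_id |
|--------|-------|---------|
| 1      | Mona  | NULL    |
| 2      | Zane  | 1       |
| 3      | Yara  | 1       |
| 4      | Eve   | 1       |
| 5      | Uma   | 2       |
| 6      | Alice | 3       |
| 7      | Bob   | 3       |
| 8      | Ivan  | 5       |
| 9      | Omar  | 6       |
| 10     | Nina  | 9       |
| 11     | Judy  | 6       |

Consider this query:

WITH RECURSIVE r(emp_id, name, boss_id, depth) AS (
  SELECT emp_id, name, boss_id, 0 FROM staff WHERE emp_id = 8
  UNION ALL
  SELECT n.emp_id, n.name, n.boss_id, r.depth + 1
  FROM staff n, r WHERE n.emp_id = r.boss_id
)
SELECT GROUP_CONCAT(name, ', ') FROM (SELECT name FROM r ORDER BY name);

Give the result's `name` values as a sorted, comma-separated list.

Ivan, Mona, Uma, Zane

Base: emp_id=8 (Ivan), boss_id=5, depth 0.
Iteration 1: join on emp_id=5 -> Uma (id 5, boss_id=2, depth 1).
Iteration 2: join on emp_id=2 -> Zane (id 2, boss_id=1, depth 2).
Iteration 3: join on emp_id=1 -> Mona (id 1, boss_id=NULL, depth 3).
Iteration 4: boss_id is NULL; no match; recursion stops.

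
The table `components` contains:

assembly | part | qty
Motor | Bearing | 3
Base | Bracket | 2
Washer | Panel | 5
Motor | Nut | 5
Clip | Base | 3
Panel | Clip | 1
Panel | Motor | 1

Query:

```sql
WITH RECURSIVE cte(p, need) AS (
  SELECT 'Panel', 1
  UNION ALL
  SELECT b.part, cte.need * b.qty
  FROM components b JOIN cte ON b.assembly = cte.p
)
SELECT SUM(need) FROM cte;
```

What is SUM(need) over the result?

Base: (Panel, need=1).
Iteration 1: components of {Panel} -> Clip = 1*1 = 1, Motor = 1*1 = 1.
Iteration 2: components of {Clip,Motor} -> Base = 1*3 = 3, Bearing = 1*3 = 3, Nut = 1*5 = 5.
Iteration 3: components of {Base,Bearing,Nut} -> Bracket = 3*2 = 6.
Iteration 4: no further components; recursion stops.
SUM(need) = 1 + 1 + 1 + 3 + 3 + 5 + 6 = 20.

20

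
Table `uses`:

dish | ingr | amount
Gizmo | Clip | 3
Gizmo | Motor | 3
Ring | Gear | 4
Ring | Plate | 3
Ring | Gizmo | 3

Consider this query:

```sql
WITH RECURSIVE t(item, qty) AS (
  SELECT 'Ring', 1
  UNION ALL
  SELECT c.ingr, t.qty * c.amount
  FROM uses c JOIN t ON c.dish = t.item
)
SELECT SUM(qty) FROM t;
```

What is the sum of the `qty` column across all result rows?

29

Base: (Ring, qty=1).
Iteration 1: components of {Ring} -> Gear = 1*4 = 4, Gizmo = 1*3 = 3, Plate = 1*3 = 3.
Iteration 2: components of {Gear,Gizmo,Plate} -> Clip = 3*3 = 9, Motor = 3*3 = 9.
Iteration 3: no further components; recursion stops.
SUM(qty) = 1 + 3 + 3 + 4 + 9 + 9 = 29.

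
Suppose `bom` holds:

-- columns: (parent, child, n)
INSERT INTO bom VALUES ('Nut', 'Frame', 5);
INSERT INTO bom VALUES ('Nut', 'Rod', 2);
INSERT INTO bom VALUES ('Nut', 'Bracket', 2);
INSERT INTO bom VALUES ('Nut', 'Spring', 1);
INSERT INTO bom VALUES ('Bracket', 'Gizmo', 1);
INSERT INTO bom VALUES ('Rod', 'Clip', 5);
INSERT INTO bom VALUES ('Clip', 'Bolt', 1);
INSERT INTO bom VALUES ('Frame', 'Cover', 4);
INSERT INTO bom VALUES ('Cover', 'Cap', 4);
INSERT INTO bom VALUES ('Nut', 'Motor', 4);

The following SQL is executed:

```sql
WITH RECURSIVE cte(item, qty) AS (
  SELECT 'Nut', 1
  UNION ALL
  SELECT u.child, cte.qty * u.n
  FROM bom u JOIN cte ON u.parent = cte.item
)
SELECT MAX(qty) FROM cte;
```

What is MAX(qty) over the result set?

80

Base: (Nut, qty=1).
Iteration 1: components of {Nut} -> Bracket = 1*2 = 2, Frame = 1*5 = 5, Motor = 1*4 = 4, Rod = 1*2 = 2, Spring = 1*1 = 1.
Iteration 2: components of {Bracket,Frame,Motor,Rod,Spring} -> Clip = 2*5 = 10, Cover = 5*4 = 20, Gizmo = 2*1 = 2.
Iteration 3: components of {Clip,Cover,Gizmo} -> Bolt = 10*1 = 10, Cap = 20*4 = 80.
Iteration 4: no further components; recursion stops.
qty values: 1, 5, 2, 2, 1, 4, 20, 10, 2, 80, 10; the maximum is 80.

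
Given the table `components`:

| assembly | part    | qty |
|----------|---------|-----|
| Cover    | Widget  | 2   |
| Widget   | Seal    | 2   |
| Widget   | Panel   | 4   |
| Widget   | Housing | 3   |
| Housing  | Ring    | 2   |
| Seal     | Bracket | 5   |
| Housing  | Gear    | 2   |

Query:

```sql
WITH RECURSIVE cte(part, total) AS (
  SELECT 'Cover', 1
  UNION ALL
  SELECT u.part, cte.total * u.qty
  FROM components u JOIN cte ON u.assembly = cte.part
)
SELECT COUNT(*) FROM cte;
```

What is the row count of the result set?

Base: (Cover, total=1).
Iteration 1: components of {Cover} -> Widget = 1*2 = 2.
Iteration 2: components of {Widget} -> Housing = 2*3 = 6, Panel = 2*4 = 8, Seal = 2*2 = 4.
Iteration 3: components of {Housing,Panel,Seal} -> Bracket = 4*5 = 20, Gear = 6*2 = 12, Ring = 6*2 = 12.
Iteration 4: no further components; recursion stops.
Total rows emitted: 8.

8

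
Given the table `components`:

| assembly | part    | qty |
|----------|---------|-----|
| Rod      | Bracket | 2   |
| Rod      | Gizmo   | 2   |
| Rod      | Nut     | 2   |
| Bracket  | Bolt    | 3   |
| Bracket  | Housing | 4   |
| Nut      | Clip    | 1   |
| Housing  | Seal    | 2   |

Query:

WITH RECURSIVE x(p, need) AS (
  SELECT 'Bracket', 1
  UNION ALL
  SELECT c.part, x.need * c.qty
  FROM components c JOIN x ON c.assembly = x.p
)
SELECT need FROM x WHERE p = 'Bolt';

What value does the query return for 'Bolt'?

3

Base: (Bracket, need=1).
Iteration 1: components of {Bracket} -> Bolt = 1*3 = 3, Housing = 1*4 = 4.
Iteration 2: components of {Bolt,Housing} -> Seal = 4*2 = 8.
Iteration 3: no further components; recursion stops.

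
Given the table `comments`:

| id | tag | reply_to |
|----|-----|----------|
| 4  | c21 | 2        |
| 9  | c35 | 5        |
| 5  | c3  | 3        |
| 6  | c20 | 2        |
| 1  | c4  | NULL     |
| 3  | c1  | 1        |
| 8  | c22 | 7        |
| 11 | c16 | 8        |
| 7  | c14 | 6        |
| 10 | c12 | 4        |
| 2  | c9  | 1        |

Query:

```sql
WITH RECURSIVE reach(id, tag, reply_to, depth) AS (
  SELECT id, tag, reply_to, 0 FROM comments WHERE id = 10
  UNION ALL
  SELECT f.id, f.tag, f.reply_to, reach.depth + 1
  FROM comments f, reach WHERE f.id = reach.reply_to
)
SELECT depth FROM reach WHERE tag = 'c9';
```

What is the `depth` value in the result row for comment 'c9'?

2

Base: id=10 (c12), reply_to=4, depth 0.
Iteration 1: join on id=4 -> c21 (id 4, reply_to=2, depth 1).
Iteration 2: join on id=2 -> c9 (id 2, reply_to=1, depth 2).
Iteration 3: join on id=1 -> c4 (id 1, reply_to=NULL, depth 3).
Iteration 4: reply_to is NULL; no match; recursion stops.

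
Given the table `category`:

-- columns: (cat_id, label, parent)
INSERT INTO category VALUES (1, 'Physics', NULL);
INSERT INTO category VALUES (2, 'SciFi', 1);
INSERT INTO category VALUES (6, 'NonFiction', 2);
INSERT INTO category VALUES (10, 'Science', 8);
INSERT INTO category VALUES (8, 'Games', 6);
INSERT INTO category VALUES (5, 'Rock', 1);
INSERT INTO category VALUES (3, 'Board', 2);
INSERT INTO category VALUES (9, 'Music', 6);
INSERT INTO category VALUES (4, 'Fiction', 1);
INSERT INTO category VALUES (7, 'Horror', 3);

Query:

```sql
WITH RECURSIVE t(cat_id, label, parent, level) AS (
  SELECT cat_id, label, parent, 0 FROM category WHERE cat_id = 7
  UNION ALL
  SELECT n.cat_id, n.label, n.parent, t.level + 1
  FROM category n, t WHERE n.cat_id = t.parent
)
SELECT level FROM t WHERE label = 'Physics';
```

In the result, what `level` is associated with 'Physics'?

3

Base: cat_id=7 (Horror), parent=3, level 0.
Iteration 1: join on cat_id=3 -> Board (id 3, parent=2, level 1).
Iteration 2: join on cat_id=2 -> SciFi (id 2, parent=1, level 2).
Iteration 3: join on cat_id=1 -> Physics (id 1, parent=NULL, level 3).
Iteration 4: parent is NULL; no match; recursion stops.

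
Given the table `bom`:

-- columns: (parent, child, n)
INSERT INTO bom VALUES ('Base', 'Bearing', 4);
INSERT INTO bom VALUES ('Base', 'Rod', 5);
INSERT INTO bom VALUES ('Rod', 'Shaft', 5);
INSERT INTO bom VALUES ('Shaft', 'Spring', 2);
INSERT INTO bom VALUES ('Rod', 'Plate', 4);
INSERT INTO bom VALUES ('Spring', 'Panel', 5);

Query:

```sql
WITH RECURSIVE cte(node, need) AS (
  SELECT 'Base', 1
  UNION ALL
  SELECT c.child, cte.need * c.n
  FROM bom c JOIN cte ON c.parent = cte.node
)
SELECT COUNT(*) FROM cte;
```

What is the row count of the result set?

Base: (Base, need=1).
Iteration 1: components of {Base} -> Bearing = 1*4 = 4, Rod = 1*5 = 5.
Iteration 2: components of {Bearing,Rod} -> Plate = 5*4 = 20, Shaft = 5*5 = 25.
Iteration 3: components of {Plate,Shaft} -> Spring = 25*2 = 50.
Iteration 4: components of {Spring} -> Panel = 50*5 = 250.
Iteration 5: no further components; recursion stops.
Total rows emitted: 7.

7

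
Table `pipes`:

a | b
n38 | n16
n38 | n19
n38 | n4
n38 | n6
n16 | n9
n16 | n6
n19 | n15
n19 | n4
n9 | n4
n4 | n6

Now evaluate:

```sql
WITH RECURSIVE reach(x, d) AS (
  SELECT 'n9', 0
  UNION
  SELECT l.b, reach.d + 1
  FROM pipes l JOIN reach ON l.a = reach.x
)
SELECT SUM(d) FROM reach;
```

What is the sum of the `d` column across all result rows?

Base: (n9, d=0).
Iteration 1: edges from {n9} -> (n4, d=1).
Iteration 2: edges from {n4} -> (n6, d=2).
Iteration 3: no outgoing edges from {n6}; recursion stops.
SUM(d) = 0 + 1 + 2 = 3.

3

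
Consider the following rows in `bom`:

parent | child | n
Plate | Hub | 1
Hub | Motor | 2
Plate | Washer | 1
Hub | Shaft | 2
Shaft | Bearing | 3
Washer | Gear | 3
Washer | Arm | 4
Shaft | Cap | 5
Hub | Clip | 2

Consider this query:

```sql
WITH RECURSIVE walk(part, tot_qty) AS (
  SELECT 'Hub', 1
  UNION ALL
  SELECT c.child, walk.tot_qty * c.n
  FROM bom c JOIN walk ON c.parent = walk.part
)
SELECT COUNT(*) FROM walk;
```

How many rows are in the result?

6

Base: (Hub, tot_qty=1).
Iteration 1: components of {Hub} -> Clip = 1*2 = 2, Motor = 1*2 = 2, Shaft = 1*2 = 2.
Iteration 2: components of {Clip,Motor,Shaft} -> Bearing = 2*3 = 6, Cap = 2*5 = 10.
Iteration 3: no further components; recursion stops.
Total rows emitted: 6.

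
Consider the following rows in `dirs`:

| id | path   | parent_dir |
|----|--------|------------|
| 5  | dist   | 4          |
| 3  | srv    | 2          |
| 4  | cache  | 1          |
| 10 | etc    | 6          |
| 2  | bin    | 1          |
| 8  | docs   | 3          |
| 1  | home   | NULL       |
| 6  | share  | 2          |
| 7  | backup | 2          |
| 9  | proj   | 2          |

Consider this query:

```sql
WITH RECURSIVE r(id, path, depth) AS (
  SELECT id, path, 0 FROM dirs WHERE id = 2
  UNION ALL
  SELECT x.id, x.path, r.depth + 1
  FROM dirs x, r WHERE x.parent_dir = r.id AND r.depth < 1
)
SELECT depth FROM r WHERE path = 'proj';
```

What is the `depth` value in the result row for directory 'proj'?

Base: id=2 (bin) at depth 0.
Iteration 1: rows with parent_dir in {2} -> srv (id 3, depth 1), share (id 6, depth 1), backup (id 7, depth 1), proj (id 9, depth 1).
Iteration 2: depth < 1 fails for all current rows; recursion stops.

1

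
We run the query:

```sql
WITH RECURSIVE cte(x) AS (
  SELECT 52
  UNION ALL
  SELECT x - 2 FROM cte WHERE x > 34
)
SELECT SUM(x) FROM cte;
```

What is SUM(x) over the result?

430

Base: x=52.
Iteration 1: 52 > 34 holds -> x = 52 - 2 = 50.
Iteration 2: 50 > 34 holds -> x = 50 - 2 = 48.
Iteration 3: 48 > 34 holds -> x = 48 - 2 = 46.
Iteration 4: 46 > 34 holds -> x = 46 - 2 = 44.
Iteration 5: 44 > 34 holds -> x = 44 - 2 = 42.
Iteration 6: 42 > 34 holds -> x = 42 - 2 = 40.
Iteration 7: 40 > 34 holds -> x = 40 - 2 = 38.
Iteration 8: 38 > 34 holds -> x = 38 - 2 = 36.
Iteration 9: 36 > 34 holds -> x = 36 - 2 = 34.
Iteration 10: 34 > 34 fails; recursion stops.
SUM(x) = 52 + 50 + 48 + 46 + 44 + 42 + 40 + 38 + 36 + 34 = 430.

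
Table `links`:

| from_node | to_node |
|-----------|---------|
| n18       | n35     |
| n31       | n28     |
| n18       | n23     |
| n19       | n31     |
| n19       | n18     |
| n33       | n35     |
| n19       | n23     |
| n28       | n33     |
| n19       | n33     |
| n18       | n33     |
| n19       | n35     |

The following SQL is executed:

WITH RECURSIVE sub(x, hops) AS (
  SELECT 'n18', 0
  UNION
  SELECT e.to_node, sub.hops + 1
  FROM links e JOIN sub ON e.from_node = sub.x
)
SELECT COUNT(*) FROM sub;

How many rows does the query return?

Base: (n18, hops=0).
Iteration 1: edges from {n18} -> (n23, hops=1), (n33, hops=1), (n35, hops=1).
Iteration 2: edges from {n23,n33,n35} -> (n35, hops=2).
Iteration 3: no outgoing edges from {n35}; recursion stops.
Total rows emitted: 5.

5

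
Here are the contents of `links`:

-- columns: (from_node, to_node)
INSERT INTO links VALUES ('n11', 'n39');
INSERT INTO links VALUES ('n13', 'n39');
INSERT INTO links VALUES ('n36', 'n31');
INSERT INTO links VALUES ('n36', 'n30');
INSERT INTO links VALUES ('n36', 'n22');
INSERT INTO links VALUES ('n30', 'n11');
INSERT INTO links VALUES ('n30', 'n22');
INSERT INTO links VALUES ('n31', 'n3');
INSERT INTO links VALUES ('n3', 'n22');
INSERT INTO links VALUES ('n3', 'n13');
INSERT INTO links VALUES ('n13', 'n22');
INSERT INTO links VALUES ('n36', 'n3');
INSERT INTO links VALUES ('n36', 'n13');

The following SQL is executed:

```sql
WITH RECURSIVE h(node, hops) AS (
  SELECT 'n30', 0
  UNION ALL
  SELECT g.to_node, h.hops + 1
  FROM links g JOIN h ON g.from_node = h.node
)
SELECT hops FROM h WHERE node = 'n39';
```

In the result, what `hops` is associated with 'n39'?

Base: (n30, hops=0).
Iteration 1: edges from {n30} -> (n11, hops=1), (n22, hops=1).
Iteration 2: edges from {n11,n22} -> (n39, hops=2).
Iteration 3: no outgoing edges from {n39}; recursion stops.

2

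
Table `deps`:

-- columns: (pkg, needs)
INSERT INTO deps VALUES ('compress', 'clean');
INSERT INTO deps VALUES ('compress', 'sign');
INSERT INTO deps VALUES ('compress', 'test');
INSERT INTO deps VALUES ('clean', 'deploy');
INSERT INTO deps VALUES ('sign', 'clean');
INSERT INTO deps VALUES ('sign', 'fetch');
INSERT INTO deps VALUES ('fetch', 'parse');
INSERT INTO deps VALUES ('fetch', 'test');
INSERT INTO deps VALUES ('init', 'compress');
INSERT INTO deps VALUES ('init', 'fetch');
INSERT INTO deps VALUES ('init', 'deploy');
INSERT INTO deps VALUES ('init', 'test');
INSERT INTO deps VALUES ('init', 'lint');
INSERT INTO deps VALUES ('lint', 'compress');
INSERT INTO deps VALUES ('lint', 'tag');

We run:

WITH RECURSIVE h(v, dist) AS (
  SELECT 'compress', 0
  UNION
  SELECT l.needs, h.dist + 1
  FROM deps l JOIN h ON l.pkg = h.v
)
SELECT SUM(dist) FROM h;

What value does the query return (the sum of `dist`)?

Base: (compress, dist=0).
Iteration 1: edges from {compress} -> (clean, dist=1), (sign, dist=1), (test, dist=1).
Iteration 2: edges from {clean,sign,test} -> (clean, dist=2), (deploy, dist=2), (fetch, dist=2).
Iteration 3: edges from {clean,deploy,fetch} -> (deploy, dist=3), (parse, dist=3), (test, dist=3).
Iteration 4: no outgoing edges from {deploy,parse,test}; recursion stops.
SUM(dist) = 0 + 1 + 1 + 1 + 2 + 2 + 2 + 3 + 3 + 3 = 18.

18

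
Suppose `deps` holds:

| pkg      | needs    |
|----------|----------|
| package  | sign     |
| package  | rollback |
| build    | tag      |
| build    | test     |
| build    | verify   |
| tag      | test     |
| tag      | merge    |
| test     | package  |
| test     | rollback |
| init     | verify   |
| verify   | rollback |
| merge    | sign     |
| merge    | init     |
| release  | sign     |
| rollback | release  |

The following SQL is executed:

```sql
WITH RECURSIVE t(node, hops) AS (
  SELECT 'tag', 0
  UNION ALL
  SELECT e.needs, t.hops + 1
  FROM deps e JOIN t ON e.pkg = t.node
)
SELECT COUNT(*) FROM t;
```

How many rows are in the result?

17

Base: (tag, hops=0).
Iteration 1: edges from {tag} -> (merge, hops=1), (test, hops=1).
Iteration 2: edges from {merge,test} -> (init, hops=2), (package, hops=2), (rollback, hops=2), (sign, hops=2).
Iteration 3: edges from {init,package,rollback,sign} -> (release, hops=3), (rollback, hops=3), (sign, hops=3), (verify, hops=3).
Iteration 4: edges from {release,rollback,sign,verify} -> (release, hops=4), (rollback, hops=4), (sign, hops=4).
Iteration 5: edges from {release,rollback,sign} -> (release, hops=5), (sign, hops=5).
Iteration 6: edges from {release,sign} -> (sign, hops=6).
Iteration 7: no outgoing edges from {sign}; recursion stops.
Total rows emitted: 17.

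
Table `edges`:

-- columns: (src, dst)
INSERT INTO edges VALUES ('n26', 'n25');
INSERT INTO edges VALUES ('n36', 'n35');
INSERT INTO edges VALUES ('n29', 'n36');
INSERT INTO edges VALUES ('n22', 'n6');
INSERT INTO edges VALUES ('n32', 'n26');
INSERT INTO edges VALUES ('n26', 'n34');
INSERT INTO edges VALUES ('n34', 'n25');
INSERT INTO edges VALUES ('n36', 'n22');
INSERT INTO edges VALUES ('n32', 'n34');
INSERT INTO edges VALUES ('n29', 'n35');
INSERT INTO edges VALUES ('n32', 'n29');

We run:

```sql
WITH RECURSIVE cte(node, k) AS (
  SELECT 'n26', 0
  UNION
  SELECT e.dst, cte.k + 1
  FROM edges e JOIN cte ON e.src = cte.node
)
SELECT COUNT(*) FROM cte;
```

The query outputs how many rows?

Base: (n26, k=0).
Iteration 1: edges from {n26} -> (n25, k=1), (n34, k=1).
Iteration 2: edges from {n25,n34} -> (n25, k=2).
Iteration 3: no outgoing edges from {n25}; recursion stops.
Total rows emitted: 4.

4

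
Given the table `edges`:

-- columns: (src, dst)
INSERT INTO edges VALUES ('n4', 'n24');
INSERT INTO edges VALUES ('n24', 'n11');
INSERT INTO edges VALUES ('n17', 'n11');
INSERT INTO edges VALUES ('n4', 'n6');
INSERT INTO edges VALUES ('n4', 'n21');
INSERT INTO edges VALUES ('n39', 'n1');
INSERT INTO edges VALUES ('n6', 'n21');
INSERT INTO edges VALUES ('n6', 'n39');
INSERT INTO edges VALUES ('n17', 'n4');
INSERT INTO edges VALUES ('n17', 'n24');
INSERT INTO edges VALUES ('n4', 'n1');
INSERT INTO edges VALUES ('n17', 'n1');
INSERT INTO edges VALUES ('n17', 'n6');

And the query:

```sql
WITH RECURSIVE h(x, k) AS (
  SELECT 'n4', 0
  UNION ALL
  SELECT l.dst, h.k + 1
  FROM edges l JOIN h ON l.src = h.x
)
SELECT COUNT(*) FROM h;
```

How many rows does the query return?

9

Base: (n4, k=0).
Iteration 1: edges from {n4} -> (n1, k=1), (n21, k=1), (n24, k=1), (n6, k=1).
Iteration 2: edges from {n1,n21,n24,n6} -> (n11, k=2), (n21, k=2), (n39, k=2).
Iteration 3: edges from {n11,n21,n39} -> (n1, k=3).
Iteration 4: no outgoing edges from {n1}; recursion stops.
Total rows emitted: 9.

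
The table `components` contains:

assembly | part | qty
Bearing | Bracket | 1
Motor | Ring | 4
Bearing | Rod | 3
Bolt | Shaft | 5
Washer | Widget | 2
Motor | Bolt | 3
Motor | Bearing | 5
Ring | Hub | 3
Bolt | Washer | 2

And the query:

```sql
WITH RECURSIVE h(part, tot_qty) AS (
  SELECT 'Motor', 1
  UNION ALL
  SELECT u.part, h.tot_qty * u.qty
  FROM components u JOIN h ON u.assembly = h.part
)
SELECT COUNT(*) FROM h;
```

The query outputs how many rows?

Base: (Motor, tot_qty=1).
Iteration 1: components of {Motor} -> Bearing = 1*5 = 5, Bolt = 1*3 = 3, Ring = 1*4 = 4.
Iteration 2: components of {Bearing,Bolt,Ring} -> Bracket = 5*1 = 5, Hub = 4*3 = 12, Rod = 5*3 = 15, Shaft = 3*5 = 15, Washer = 3*2 = 6.
Iteration 3: components of {Bracket,Hub,Rod,Shaft,Washer} -> Widget = 6*2 = 12.
Iteration 4: no further components; recursion stops.
Total rows emitted: 10.

10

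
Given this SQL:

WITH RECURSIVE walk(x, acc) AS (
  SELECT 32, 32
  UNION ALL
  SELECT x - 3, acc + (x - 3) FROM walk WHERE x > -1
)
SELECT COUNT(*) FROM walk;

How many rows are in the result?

12

Base: x=32, acc=32.
Iteration 1: 32 > -1 holds -> x = 32 - 3 = 29, acc = 32 + 29 = 61.
Iteration 2: 29 > -1 holds -> x = 29 - 3 = 26, acc = 61 + 26 = 87.
Iteration 3: 26 > -1 holds -> x = 26 - 3 = 23, acc = 87 + 23 = 110.
Iteration 4: 23 > -1 holds -> x = 23 - 3 = 20, acc = 110 + 20 = 130.
Iteration 5: 20 > -1 holds -> x = 20 - 3 = 17, acc = 130 + 17 = 147.
Iteration 6: 17 > -1 holds -> x = 17 - 3 = 14, acc = 147 + 14 = 161.
Iteration 7: 14 > -1 holds -> x = 14 - 3 = 11, acc = 161 + 11 = 172.
Iteration 8: 11 > -1 holds -> x = 11 - 3 = 8, acc = 172 + 8 = 180.
Iteration 9: 8 > -1 holds -> x = 8 - 3 = 5, acc = 180 + 5 = 185.
Iteration 10: 5 > -1 holds -> x = 5 - 3 = 2, acc = 185 + 2 = 187.
Iteration 11: 2 > -1 holds -> x = 2 - 3 = -1, acc = 187 + -1 = 186.
Iteration 12: -1 > -1 fails; recursion stops.
Total rows emitted: 12.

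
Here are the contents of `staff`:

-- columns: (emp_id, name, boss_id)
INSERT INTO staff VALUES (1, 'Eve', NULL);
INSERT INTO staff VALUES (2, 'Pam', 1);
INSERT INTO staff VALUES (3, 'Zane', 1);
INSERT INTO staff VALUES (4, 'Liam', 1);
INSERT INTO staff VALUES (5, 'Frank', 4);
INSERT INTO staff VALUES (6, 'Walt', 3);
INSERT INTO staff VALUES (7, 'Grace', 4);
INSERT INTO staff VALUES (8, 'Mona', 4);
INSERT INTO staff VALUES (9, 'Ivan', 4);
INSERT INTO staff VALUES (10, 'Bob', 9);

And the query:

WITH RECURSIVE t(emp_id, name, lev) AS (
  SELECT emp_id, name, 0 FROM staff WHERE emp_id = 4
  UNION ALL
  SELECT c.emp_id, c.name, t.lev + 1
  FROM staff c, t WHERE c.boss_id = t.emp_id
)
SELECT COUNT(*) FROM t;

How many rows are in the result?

6

Base: emp_id=4 (Liam) at lev 0.
Iteration 1: rows with boss_id in {4} -> Frank (id 5, lev 1), Grace (id 7, lev 1), Mona (id 8, lev 1), Ivan (id 9, lev 1).
Iteration 2: rows with boss_id in {5,7,8,9} -> Bob (id 10, lev 2).
Iteration 3: no rows with boss_id in {10}; recursion stops.
Total rows emitted: 6.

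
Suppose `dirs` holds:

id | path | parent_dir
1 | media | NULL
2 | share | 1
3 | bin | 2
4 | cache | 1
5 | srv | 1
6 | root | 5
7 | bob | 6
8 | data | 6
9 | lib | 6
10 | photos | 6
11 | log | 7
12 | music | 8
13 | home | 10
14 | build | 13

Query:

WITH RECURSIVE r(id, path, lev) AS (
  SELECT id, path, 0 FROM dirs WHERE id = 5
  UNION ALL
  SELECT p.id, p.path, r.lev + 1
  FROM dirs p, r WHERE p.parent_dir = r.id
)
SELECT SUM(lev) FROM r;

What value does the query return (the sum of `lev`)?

Base: id=5 (srv) at lev 0.
Iteration 1: rows with parent_dir in {5} -> root (id 6, lev 1).
Iteration 2: rows with parent_dir in {6} -> bob (id 7, lev 2), data (id 8, lev 2), lib (id 9, lev 2), photos (id 10, lev 2).
Iteration 3: rows with parent_dir in {7,8,9,10} -> log (id 11, lev 3), music (id 12, lev 3), home (id 13, lev 3).
Iteration 4: rows with parent_dir in {11,12,13} -> build (id 14, lev 4).
Iteration 5: no rows with parent_dir in {14}; recursion stops.
SUM(lev) = 0 + 1 + 2 + 2 + 2 + 2 + 3 + 3 + 3 + 4 = 22.

22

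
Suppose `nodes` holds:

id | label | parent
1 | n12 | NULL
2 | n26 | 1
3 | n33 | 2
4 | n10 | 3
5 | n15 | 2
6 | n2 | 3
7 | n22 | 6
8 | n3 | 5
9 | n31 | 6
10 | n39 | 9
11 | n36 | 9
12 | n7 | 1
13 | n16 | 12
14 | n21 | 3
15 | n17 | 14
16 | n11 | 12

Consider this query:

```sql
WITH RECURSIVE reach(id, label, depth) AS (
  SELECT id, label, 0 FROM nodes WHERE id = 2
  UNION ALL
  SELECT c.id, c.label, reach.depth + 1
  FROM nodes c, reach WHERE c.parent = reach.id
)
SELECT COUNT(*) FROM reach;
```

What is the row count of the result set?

Base: id=2 (n26) at depth 0.
Iteration 1: rows with parent in {2} -> n33 (id 3, depth 1), n15 (id 5, depth 1).
Iteration 2: rows with parent in {3,5} -> n10 (id 4, depth 2), n2 (id 6, depth 2), n3 (id 8, depth 2), n21 (id 14, depth 2).
Iteration 3: rows with parent in {4,6,8,14} -> n22 (id 7, depth 3), n31 (id 9, depth 3), n17 (id 15, depth 3).
Iteration 4: rows with parent in {7,9,15} -> n39 (id 10, depth 4), n36 (id 11, depth 4).
Iteration 5: no rows with parent in {10,11}; recursion stops.
Total rows emitted: 12.

12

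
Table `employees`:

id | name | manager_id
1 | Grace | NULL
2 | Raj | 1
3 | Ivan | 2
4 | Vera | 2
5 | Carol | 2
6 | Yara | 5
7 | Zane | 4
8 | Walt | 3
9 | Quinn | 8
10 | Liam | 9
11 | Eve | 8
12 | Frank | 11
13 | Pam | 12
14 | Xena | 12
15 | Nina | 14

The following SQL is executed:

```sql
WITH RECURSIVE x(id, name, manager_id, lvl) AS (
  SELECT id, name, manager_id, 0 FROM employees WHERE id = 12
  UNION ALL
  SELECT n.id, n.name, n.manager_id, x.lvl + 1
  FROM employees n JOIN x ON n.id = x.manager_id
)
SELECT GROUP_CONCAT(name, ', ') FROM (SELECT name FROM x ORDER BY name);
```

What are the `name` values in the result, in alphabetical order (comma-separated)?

Base: id=12 (Frank), manager_id=11, lvl 0.
Iteration 1: join on id=11 -> Eve (id 11, manager_id=8, lvl 1).
Iteration 2: join on id=8 -> Walt (id 8, manager_id=3, lvl 2).
Iteration 3: join on id=3 -> Ivan (id 3, manager_id=2, lvl 3).
Iteration 4: join on id=2 -> Raj (id 2, manager_id=1, lvl 4).
Iteration 5: join on id=1 -> Grace (id 1, manager_id=NULL, lvl 5).
Iteration 6: manager_id is NULL; no match; recursion stops.

Eve, Frank, Grace, Ivan, Raj, Walt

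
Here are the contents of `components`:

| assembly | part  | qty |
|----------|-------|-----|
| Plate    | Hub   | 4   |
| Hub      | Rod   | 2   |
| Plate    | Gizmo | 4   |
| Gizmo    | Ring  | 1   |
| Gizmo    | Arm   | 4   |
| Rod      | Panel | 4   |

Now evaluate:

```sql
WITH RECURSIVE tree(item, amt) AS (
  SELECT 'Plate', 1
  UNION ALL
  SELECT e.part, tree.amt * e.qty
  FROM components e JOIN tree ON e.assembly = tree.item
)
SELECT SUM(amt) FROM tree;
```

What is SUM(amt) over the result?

69

Base: (Plate, amt=1).
Iteration 1: components of {Plate} -> Gizmo = 1*4 = 4, Hub = 1*4 = 4.
Iteration 2: components of {Gizmo,Hub} -> Arm = 4*4 = 16, Ring = 4*1 = 4, Rod = 4*2 = 8.
Iteration 3: components of {Arm,Ring,Rod} -> Panel = 8*4 = 32.
Iteration 4: no further components; recursion stops.
SUM(amt) = 1 + 4 + 4 + 8 + 4 + 16 + 32 = 69.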